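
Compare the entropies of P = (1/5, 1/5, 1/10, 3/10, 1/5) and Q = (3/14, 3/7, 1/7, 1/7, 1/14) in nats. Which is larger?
P

Computing entropies in nats:
H(P) = 1.5571
H(Q) = 1.4377

Distribution P has higher entropy.

Intuition: The distribution closer to uniform (more spread out) has higher entropy.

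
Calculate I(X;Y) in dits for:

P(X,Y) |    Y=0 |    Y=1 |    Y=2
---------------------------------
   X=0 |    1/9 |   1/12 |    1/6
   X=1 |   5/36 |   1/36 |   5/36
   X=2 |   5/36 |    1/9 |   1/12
0.0182 dits

Mutual information: I(X;Y) = H(X) + H(Y) - H(X,Y)

Marginals:
P(X) = (13/36, 11/36, 1/3), H(X) = 0.4761 dits
P(Y) = (7/18, 2/9, 7/18), H(Y) = 0.4642 dits

Joint entropy: H(X,Y) = 0.9221 dits

I(X;Y) = 0.4761 + 0.4642 - 0.9221 = 0.0182 dits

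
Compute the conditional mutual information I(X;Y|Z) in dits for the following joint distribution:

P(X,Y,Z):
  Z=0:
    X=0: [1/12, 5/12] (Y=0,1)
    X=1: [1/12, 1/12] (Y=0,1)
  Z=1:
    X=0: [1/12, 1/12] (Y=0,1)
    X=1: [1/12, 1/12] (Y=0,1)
0.0148 dits

Conditional mutual information: I(X;Y|Z) = H(X|Z) + H(Y|Z) - H(X,Y|Z)

H(Z) = 0.2764
H(X,Z) = 0.5396 → H(X|Z) = 0.2632
H(Y,Z) = 0.5396 → H(Y|Z) = 0.2632
H(X,Y,Z) = 0.7879 → H(X,Y|Z) = 0.5115

I(X;Y|Z) = 0.2632 + 0.2632 - 0.5115 = 0.0148 dits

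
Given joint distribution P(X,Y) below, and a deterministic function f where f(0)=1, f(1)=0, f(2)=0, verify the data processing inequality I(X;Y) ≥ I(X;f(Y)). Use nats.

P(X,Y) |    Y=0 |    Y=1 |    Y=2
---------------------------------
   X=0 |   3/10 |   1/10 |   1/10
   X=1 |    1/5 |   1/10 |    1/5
I(X;Y) = 0.0271, I(X;f(Y)) = 0.0201, inequality holds: 0.0271 ≥ 0.0201

Data Processing Inequality: For any Markov chain X → Y → Z, we have I(X;Y) ≥ I(X;Z).

Here Z = f(Y) is a deterministic function of Y, forming X → Y → Z.

Original I(X;Y) = 0.0271 nats

After applying f:
P(X,Z) where Z=f(Y):
- P(X,Z=0) = P(X,Y=1) + P(X,Y=2)
- P(X,Z=1) = P(X,Y=0)

I(X;Z) = I(X;f(Y)) = 0.0201 nats

Verification: 0.0271 ≥ 0.0201 ✓

Information cannot be created by processing; the function f can only lose information about X.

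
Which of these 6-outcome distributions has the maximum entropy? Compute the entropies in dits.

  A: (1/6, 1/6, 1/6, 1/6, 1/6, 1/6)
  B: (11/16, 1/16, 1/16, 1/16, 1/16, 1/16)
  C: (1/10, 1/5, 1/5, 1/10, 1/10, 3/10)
A

For a discrete distribution over n outcomes, entropy is maximized by the uniform distribution.

Computing entropies:
H(A) = 0.7782 dits
H(B) = 0.4882 dits
H(C) = 0.7365 dits

The uniform distribution (where all probabilities equal 1/6) achieves the maximum entropy of log_10(6) = 0.7782 dits.

Distribution A has the highest entropy.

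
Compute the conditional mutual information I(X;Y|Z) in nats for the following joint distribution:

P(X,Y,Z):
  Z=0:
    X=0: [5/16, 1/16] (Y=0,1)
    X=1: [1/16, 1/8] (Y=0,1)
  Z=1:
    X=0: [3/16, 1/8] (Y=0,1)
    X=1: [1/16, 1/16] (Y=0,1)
0.0715 nats

Conditional mutual information: I(X;Y|Z) = H(X|Z) + H(Y|Z) - H(X,Y|Z)

H(Z) = 0.6853
H(X,Z) = 1.3051 → H(X|Z) = 0.6198
H(Y,Z) = 1.3421 → H(Y|Z) = 0.6568
H(X,Y,Z) = 1.8904 → H(X,Y|Z) = 1.2050

I(X;Y|Z) = 0.6198 + 0.6568 - 1.2050 = 0.0715 nats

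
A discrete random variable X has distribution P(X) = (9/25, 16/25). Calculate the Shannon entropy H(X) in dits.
0.2838 dits

Shannon entropy is H(X) = -Σ p(x) log p(x).

For P = (9/25, 16/25):
H = -9/25 × log_10(9/25) -16/25 × log_10(16/25)
H = 0.2838 dits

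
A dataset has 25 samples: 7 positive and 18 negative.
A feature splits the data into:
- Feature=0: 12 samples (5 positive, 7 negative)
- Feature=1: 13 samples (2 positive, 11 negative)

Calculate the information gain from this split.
0.0630 bits

Information Gain = H(Y) - H(Y|Feature)

Before split:
P(positive) = 7/25 = 0.2800
H(Y) = 0.8555 bits

After split:
Feature=0: H = 0.9799 bits (weight = 12/25)
Feature=1: H = 0.6194 bits (weight = 13/25)
H(Y|Feature) = (12/25)×0.9799 + (13/25)×0.6194 = 0.7924 bits

Information Gain = 0.8555 - 0.7924 = 0.0630 bits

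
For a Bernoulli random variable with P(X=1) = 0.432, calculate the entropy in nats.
0.6839 nats

The binary entropy function is:
H(p) = -p log(p) - (1-p) log(1-p)

H(0.432) = -0.432 × log_e(0.432) - 0.568 × log_e(0.568)
H(0.432) = 0.6839 nats

Note: Binary entropy is maximized at p=0.5 (H=1 bit) and minimized at p=0 or p=1 (H=0).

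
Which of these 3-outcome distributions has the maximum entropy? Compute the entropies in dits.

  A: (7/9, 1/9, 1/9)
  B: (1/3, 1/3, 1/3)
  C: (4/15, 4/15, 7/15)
B

For a discrete distribution over n outcomes, entropy is maximized by the uniform distribution.

Computing entropies:
H(A) = 0.2969 dits
H(B) = 0.4771 dits
H(C) = 0.4606 dits

The uniform distribution (where all probabilities equal 1/3) achieves the maximum entropy of log_10(3) = 0.4771 dits.

Distribution B has the highest entropy.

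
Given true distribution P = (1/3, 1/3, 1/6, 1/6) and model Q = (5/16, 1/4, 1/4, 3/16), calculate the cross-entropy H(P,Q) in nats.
1.3599 nats

Cross-entropy: H(P,Q) = -Σ p(x) log q(x)

Alternatively: H(P,Q) = H(P) + D_KL(P||Q)
H(P) = 1.3297 nats
D_KL(P||Q) = 0.0302 nats

H(P,Q) = 1.3297 + 0.0302 = 1.3599 nats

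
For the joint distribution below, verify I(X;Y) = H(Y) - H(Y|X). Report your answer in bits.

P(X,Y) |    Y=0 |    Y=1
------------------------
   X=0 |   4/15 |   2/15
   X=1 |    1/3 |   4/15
I(X;Y) = 0.0090 bits

Mutual information has multiple equivalent forms:
- I(X;Y) = H(X) - H(X|Y)
- I(X;Y) = H(Y) - H(Y|X)
- I(X;Y) = H(X) + H(Y) - H(X,Y)

Computing all quantities:
H(X) = 0.9710, H(Y) = 0.9710, H(X,Y) = 1.9329
H(X|Y) = 0.9620, H(Y|X) = 0.9620

Verification:
H(X) - H(X|Y) = 0.9710 - 0.9620 = 0.0090
H(Y) - H(Y|X) = 0.9710 - 0.9620 = 0.0090
H(X) + H(Y) - H(X,Y) = 0.9710 + 0.9710 - 1.9329 = 0.0090

All forms give I(X;Y) = 0.0090 bits. ✓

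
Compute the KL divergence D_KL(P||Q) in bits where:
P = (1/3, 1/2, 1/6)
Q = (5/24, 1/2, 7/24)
0.0915 bits

KL divergence: D_KL(P||Q) = Σ p(x) log(p(x)/q(x))

Computing term by term:
  x=0: 1/3 × log_2[(1/3)/(5/24)] = 1/3 × 0.6781 = 0.2260
  x=1: 1/2 × log_2[(1/2)/(1/2)] = 1/2 × 0.0000 = 0.0000
  x=2: 1/6 × log_2[(1/6)/(7/24)] = 1/6 × -0.8074 = -0.1346

D_KL(P||Q) = 0.0915 bits

Note: KL divergence is always non-negative and equals 0 iff P = Q.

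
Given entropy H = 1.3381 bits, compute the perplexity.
2.5282

Perplexity is 2^H (or exp(H) for natural log).

H = 1.3381 bits
Perplexity = 2^1.3381 = 2.5282

Interpretation: The model's uncertainty is equivalent to choosing uniformly among 2.5 options.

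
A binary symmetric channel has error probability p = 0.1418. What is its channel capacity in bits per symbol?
0.4111 bits

For a binary symmetric channel (BSC) with error probability p:
Capacity C = 1 - H(p) bits per symbol

where H(p) = -p log₂(p) - (1-p) log₂(1-p) is the binary entropy function.

H(0.1418) = 0.5889 bits
C = 1 - 0.5889 = 0.4111 bits per symbol

This means we can reliably transmit up to 0.4111 bits of information per channel use.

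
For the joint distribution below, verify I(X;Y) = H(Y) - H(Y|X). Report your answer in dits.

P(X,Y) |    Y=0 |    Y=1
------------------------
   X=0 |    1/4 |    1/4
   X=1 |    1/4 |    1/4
I(X;Y) = 0.0000 dits

Mutual information has multiple equivalent forms:
- I(X;Y) = H(X) - H(X|Y)
- I(X;Y) = H(Y) - H(Y|X)
- I(X;Y) = H(X) + H(Y) - H(X,Y)

Computing all quantities:
H(X) = 0.3010, H(Y) = 0.3010, H(X,Y) = 0.6021
H(X|Y) = 0.3010, H(Y|X) = 0.3010

Verification:
H(X) - H(X|Y) = 0.3010 - 0.3010 = 0.0000
H(Y) - H(Y|X) = 0.3010 - 0.3010 = 0.0000
H(X) + H(Y) - H(X,Y) = 0.3010 + 0.3010 - 0.6021 = 0.0000

All forms give I(X;Y) = 0.0000 dits. ✓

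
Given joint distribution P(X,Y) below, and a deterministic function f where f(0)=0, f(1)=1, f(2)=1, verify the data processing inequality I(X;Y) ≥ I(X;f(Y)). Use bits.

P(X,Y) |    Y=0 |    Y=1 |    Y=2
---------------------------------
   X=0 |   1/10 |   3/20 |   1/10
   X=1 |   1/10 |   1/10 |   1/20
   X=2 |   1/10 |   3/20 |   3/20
I(X;Y) = 0.0211, I(X;f(Y)) = 0.0119, inequality holds: 0.0211 ≥ 0.0119

Data Processing Inequality: For any Markov chain X → Y → Z, we have I(X;Y) ≥ I(X;Z).

Here Z = f(Y) is a deterministic function of Y, forming X → Y → Z.

Original I(X;Y) = 0.0211 bits

After applying f:
P(X,Z) where Z=f(Y):
- P(X,Z=0) = P(X,Y=0)
- P(X,Z=1) = P(X,Y=1) + P(X,Y=2)

I(X;Z) = I(X;f(Y)) = 0.0119 bits

Verification: 0.0211 ≥ 0.0119 ✓

Information cannot be created by processing; the function f can only lose information about X.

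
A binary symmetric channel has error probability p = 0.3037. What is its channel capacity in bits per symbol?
0.1142 bits

For a binary symmetric channel (BSC) with error probability p:
Capacity C = 1 - H(p) bits per symbol

where H(p) = -p log₂(p) - (1-p) log₂(1-p) is the binary entropy function.

H(0.3037) = 0.8858 bits
C = 1 - 0.8858 = 0.1142 bits per symbol

This means we can reliably transmit up to 0.1142 bits of information per channel use.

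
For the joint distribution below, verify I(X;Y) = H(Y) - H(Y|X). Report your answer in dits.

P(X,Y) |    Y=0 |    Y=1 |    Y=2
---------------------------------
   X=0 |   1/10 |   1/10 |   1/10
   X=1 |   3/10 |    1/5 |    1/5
I(X;Y) = 0.0017 dits

Mutual information has multiple equivalent forms:
- I(X;Y) = H(X) - H(X|Y)
- I(X;Y) = H(Y) - H(Y|X)
- I(X;Y) = H(X) + H(Y) - H(X,Y)

Computing all quantities:
H(X) = 0.2653, H(Y) = 0.4729, H(X,Y) = 0.7365
H(X|Y) = 0.2635, H(Y|X) = 0.4712

Verification:
H(X) - H(X|Y) = 0.2653 - 0.2635 = 0.0017
H(Y) - H(Y|X) = 0.4729 - 0.4712 = 0.0017
H(X) + H(Y) - H(X,Y) = 0.2653 + 0.4729 - 0.7365 = 0.0017

All forms give I(X;Y) = 0.0017 dits. ✓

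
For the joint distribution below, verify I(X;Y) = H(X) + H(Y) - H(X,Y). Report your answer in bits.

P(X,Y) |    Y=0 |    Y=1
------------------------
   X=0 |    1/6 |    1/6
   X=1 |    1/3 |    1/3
I(X;Y) = 0.0000 bits

Mutual information has multiple equivalent forms:
- I(X;Y) = H(X) - H(X|Y)
- I(X;Y) = H(Y) - H(Y|X)
- I(X;Y) = H(X) + H(Y) - H(X,Y)

Computing all quantities:
H(X) = 0.9183, H(Y) = 1.0000, H(X,Y) = 1.9183
H(X|Y) = 0.9183, H(Y|X) = 1.0000

Verification:
H(X) - H(X|Y) = 0.9183 - 0.9183 = 0.0000
H(Y) - H(Y|X) = 1.0000 - 1.0000 = 0.0000
H(X) + H(Y) - H(X,Y) = 0.9183 + 1.0000 - 1.9183 = 0.0000

All forms give I(X;Y) = 0.0000 bits. ✓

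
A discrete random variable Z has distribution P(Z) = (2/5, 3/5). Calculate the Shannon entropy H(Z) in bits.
0.9710 bits

Shannon entropy is H(X) = -Σ p(x) log p(x).

For P = (2/5, 3/5):
H = -2/5 × log_2(2/5) -3/5 × log_2(3/5)
H = 0.9710 bits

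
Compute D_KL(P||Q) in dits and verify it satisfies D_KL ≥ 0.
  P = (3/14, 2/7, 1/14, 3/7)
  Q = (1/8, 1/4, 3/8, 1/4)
0.1156 dits

KL divergence satisfies the Gibbs inequality: D_KL(P||Q) ≥ 0 for all distributions P, Q.

D_KL(P||Q) = Σ p(x) log(p(x)/q(x))
Term by term:
  x=0: 3/14 × log_10[(3/14)/(1/8)] = 0.0502
  x=1: 2/7 × log_10[(2/7)/(1/4)] = 0.0166
  x=2: 1/14 × log_10[(1/14)/(3/8)] = -0.0514
  x=3: 3/7 × log_10[(3/7)/(1/4)] = 0.1003
D_KL(P||Q) = 0.1156 dits

D_KL(P||Q) = 0.1156 ≥ 0 ✓

This non-negativity is a fundamental property: relative entropy cannot be negative because it measures how different Q is from P.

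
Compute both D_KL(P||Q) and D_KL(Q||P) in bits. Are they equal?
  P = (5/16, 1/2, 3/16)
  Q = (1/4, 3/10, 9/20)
D_KL(P||Q) = 0.2323, D_KL(Q||P) = 0.2668

KL divergence is not symmetric: D_KL(P||Q) ≠ D_KL(Q||P) in general.

D_KL(P||Q) = 0.2323 bits
D_KL(Q||P) = 0.2668 bits

No, they are not equal!

This asymmetry is why KL divergence is not a true distance metric.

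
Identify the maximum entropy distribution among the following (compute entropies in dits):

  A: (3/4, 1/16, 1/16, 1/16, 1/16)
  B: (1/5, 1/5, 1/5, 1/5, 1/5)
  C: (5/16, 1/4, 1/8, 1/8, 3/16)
B

For a discrete distribution over n outcomes, entropy is maximized by the uniform distribution.

Computing entropies:
H(A) = 0.3947 dits
H(B) = 0.6990 dits
H(C) = 0.6705 dits

The uniform distribution (where all probabilities equal 1/5) achieves the maximum entropy of log_10(5) = 0.6990 dits.

Distribution B has the highest entropy.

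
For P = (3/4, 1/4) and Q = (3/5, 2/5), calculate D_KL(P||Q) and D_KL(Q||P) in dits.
D_KL(P||Q) = 0.0217, D_KL(Q||P) = 0.0235

KL divergence is not symmetric: D_KL(P||Q) ≠ D_KL(Q||P) in general.

D_KL(P||Q) = 0.0217 dits
D_KL(Q||P) = 0.0235 dits

No, they are not equal!

This asymmetry is why KL divergence is not a true distance metric.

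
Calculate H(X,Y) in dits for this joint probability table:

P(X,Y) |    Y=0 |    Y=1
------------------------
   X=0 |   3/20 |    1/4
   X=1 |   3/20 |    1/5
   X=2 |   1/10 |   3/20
0.7611 dits

Joint entropy is H(X,Y) = -Σ_{x,y} p(x,y) log p(x,y).

Summing over all non-zero entries:
H(X,Y) = -[3/20·log_10(3/20) + 1/4·log_10(1/4) + 3/20·log_10(3/20) + 1/5·log_10(1/5) + 1/10·log_10(1/10) + 3/20·log_10(3/20)]
H(X,Y) = 0.7611 dits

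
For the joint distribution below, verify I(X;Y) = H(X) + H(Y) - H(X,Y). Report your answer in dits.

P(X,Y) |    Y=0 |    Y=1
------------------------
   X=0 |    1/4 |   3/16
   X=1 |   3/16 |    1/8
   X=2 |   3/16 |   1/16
I(X;Y) = 0.0052 dits

Mutual information has multiple equivalent forms:
- I(X;Y) = H(X) - H(X|Y)
- I(X;Y) = H(Y) - H(Y|X)
- I(X;Y) = H(X) + H(Y) - H(X,Y)

Computing all quantities:
H(X) = 0.4654, H(Y) = 0.2873, H(X,Y) = 0.7476
H(X|Y) = 0.4603, H(Y|X) = 0.2821

Verification:
H(X) - H(X|Y) = 0.4654 - 0.4603 = 0.0052
H(Y) - H(Y|X) = 0.2873 - 0.2821 = 0.0052
H(X) + H(Y) - H(X,Y) = 0.4654 + 0.2873 - 0.7476 = 0.0052

All forms give I(X;Y) = 0.0052 dits. ✓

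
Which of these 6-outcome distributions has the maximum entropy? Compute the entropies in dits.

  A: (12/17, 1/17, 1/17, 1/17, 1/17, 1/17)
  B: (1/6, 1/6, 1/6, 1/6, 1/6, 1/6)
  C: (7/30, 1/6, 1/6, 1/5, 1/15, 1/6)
B

For a discrete distribution over n outcomes, entropy is maximized by the uniform distribution.

Computing entropies:
H(A) = 0.4687 dits
H(B) = 0.7782 dits
H(C) = 0.7547 dits

The uniform distribution (where all probabilities equal 1/6) achieves the maximum entropy of log_10(6) = 0.7782 dits.

Distribution B has the highest entropy.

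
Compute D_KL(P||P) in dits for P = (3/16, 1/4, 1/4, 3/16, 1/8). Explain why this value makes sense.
0.0000 dits

KL divergence satisfies the Gibbs inequality: D_KL(P||Q) ≥ 0 for all distributions P, Q.

D_KL(P||Q) = Σ p(x) log(p(x)/q(x))
Each term is p(x) × log_10(p(x)/p(x)) = p(x) × log_10(1) = 0, so the sum is 0.
D_KL(P||Q) = 0.0000 dits

When P = Q, the KL divergence is exactly 0, as there is no 'divergence' between identical distributions.

This non-negativity is a fundamental property: relative entropy cannot be negative because it measures how different Q is from P.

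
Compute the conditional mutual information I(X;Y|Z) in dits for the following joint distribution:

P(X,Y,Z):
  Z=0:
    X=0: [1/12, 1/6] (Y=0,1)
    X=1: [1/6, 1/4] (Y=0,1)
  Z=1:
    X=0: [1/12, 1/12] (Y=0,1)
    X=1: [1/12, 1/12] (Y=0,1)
0.0006 dits

Conditional mutual information: I(X;Y|Z) = H(X|Z) + H(Y|Z) - H(X,Y|Z)

H(Z) = 0.2764
H(X,Z) = 0.5683 → H(X|Z) = 0.2919
H(Y,Z) = 0.5683 → H(Y|Z) = 0.2919
H(X,Y,Z) = 0.8596 → H(X,Y|Z) = 0.5831

I(X;Y|Z) = 0.2919 + 0.2919 - 0.5831 = 0.0006 dits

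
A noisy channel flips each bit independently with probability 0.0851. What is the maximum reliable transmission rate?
0.5801 bits

For a binary symmetric channel (BSC) with error probability p:
Capacity C = 1 - H(p) bits per symbol

where H(p) = -p log₂(p) - (1-p) log₂(1-p) is the binary entropy function.

H(0.0851) = 0.4199 bits
C = 1 - 0.4199 = 0.5801 bits per symbol

This means we can reliably transmit up to 0.5801 bits of information per channel use.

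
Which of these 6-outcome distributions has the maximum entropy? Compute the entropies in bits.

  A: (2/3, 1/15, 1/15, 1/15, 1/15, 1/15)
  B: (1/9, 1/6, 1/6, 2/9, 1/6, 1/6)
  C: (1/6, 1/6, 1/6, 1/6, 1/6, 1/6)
C

For a discrete distribution over n outcomes, entropy is maximized by the uniform distribution.

Computing entropies:
H(A) = 1.6923 bits
H(B) = 2.5577 bits
H(C) = 2.5850 bits

The uniform distribution (where all probabilities equal 1/6) achieves the maximum entropy of log_2(6) = 2.5850 bits.

Distribution C has the highest entropy.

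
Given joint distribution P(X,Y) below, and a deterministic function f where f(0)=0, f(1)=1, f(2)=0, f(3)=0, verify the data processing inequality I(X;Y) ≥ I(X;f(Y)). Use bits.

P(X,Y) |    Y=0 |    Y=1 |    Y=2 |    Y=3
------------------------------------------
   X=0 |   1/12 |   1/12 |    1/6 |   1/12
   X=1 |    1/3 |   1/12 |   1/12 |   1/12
I(X;Y) = 0.1162, I(X;f(Y)) = 0.0041, inequality holds: 0.1162 ≥ 0.0041

Data Processing Inequality: For any Markov chain X → Y → Z, we have I(X;Y) ≥ I(X;Z).

Here Z = f(Y) is a deterministic function of Y, forming X → Y → Z.

Original I(X;Y) = 0.1162 bits

After applying f:
P(X,Z) where Z=f(Y):
- P(X,Z=0) = P(X,Y=0) + P(X,Y=2) + P(X,Y=3)
- P(X,Z=1) = P(X,Y=1)

I(X;Z) = I(X;f(Y)) = 0.0041 bits

Verification: 0.1162 ≥ 0.0041 ✓

Information cannot be created by processing; the function f can only lose information about X.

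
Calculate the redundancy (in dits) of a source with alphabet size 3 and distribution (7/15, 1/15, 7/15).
0.0898 dits

Redundancy measures how far a source is from maximum entropy:
R = H_max - H(X)

Maximum entropy for 3 symbols: H_max = log_10(3) = 0.4771 dits
Actual entropy: H(X) = 0.3873 dits
Redundancy: R = 0.4771 - 0.3873 = 0.0898 dits

This redundancy represents potential for compression: the source could be compressed by 0.0898 dits per symbol.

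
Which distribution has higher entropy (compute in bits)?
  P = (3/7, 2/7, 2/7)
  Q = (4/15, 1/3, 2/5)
Q

Computing entropies in bits:
H(P) = 1.5567
H(Q) = 1.5656

Distribution Q has higher entropy.

Intuition: The distribution closer to uniform (more spread out) has higher entropy.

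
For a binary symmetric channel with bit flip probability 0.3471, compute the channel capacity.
0.0685 bits

For a binary symmetric channel (BSC) with error probability p:
Capacity C = 1 - H(p) bits per symbol

where H(p) = -p log₂(p) - (1-p) log₂(1-p) is the binary entropy function.

H(0.3471) = 0.9315 bits
C = 1 - 0.9315 = 0.0685 bits per symbol

This means we can reliably transmit up to 0.0685 bits of information per channel use.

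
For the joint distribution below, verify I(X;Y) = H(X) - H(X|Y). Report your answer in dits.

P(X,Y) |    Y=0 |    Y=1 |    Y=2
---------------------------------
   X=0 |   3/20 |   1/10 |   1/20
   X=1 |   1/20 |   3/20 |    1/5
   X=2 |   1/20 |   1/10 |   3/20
I(X;Y) = 0.0365 dits

Mutual information has multiple equivalent forms:
- I(X;Y) = H(X) - H(X|Y)
- I(X;Y) = H(Y) - H(Y|X)
- I(X;Y) = H(X) + H(Y) - H(X,Y)

Computing all quantities:
H(X) = 0.4729, H(Y) = 0.4693, H(X,Y) = 0.9057
H(X|Y) = 0.4364, H(Y|X) = 0.4328

Verification:
H(X) - H(X|Y) = 0.4729 - 0.4364 = 0.0365
H(Y) - H(Y|X) = 0.4693 - 0.4328 = 0.0365
H(X) + H(Y) - H(X,Y) = 0.4729 + 0.4693 - 0.9057 = 0.0365

All forms give I(X;Y) = 0.0365 dits. ✓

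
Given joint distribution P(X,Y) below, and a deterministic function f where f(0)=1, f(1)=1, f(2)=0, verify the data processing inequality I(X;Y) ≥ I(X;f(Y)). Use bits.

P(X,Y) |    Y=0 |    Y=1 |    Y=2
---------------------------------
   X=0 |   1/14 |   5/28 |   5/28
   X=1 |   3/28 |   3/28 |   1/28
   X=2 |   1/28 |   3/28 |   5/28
I(X;Y) = 0.1029, I(X;f(Y)) = 0.0802, inequality holds: 0.1029 ≥ 0.0802

Data Processing Inequality: For any Markov chain X → Y → Z, we have I(X;Y) ≥ I(X;Z).

Here Z = f(Y) is a deterministic function of Y, forming X → Y → Z.

Original I(X;Y) = 0.1029 bits

After applying f:
P(X,Z) where Z=f(Y):
- P(X,Z=0) = P(X,Y=2)
- P(X,Z=1) = P(X,Y=0) + P(X,Y=1)

I(X;Z) = I(X;f(Y)) = 0.0802 bits

Verification: 0.1029 ≥ 0.0802 ✓

Information cannot be created by processing; the function f can only lose information about X.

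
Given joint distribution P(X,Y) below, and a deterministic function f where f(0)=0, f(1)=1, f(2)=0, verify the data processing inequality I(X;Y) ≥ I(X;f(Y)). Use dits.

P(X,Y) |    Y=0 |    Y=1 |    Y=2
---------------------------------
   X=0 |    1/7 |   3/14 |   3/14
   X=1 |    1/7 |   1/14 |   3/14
I(X;Y) = 0.0118, I(X;f(Y)) = 0.0118, inequality holds: 0.0118 ≥ 0.0118

Data Processing Inequality: For any Markov chain X → Y → Z, we have I(X;Y) ≥ I(X;Z).

Here Z = f(Y) is a deterministic function of Y, forming X → Y → Z.

Original I(X;Y) = 0.0118 dits

After applying f:
P(X,Z) where Z=f(Y):
- P(X,Z=0) = P(X,Y=0) + P(X,Y=2)
- P(X,Z=1) = P(X,Y=1)

I(X;Z) = I(X;f(Y)) = 0.0118 dits

Verification: 0.0118 ≥ 0.0118 ✓

Information cannot be created by processing; the function f can only lose information about X.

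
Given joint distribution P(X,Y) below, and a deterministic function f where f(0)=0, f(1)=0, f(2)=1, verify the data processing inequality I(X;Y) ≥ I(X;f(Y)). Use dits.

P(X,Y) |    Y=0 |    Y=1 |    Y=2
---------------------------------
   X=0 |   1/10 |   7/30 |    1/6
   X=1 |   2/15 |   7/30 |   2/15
I(X;Y) = 0.0018, I(X;f(Y)) = 0.0012, inequality holds: 0.0018 ≥ 0.0012

Data Processing Inequality: For any Markov chain X → Y → Z, we have I(X;Y) ≥ I(X;Z).

Here Z = f(Y) is a deterministic function of Y, forming X → Y → Z.

Original I(X;Y) = 0.0018 dits

After applying f:
P(X,Z) where Z=f(Y):
- P(X,Z=0) = P(X,Y=0) + P(X,Y=1)
- P(X,Z=1) = P(X,Y=2)

I(X;Z) = I(X;f(Y)) = 0.0012 dits

Verification: 0.0018 ≥ 0.0012 ✓

Information cannot be created by processing; the function f can only lose information about X.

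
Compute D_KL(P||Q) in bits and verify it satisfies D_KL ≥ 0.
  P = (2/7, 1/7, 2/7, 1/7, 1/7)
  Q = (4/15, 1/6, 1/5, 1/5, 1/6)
0.0426 bits

KL divergence satisfies the Gibbs inequality: D_KL(P||Q) ≥ 0 for all distributions P, Q.

D_KL(P||Q) = Σ p(x) log(p(x)/q(x))
Term by term:
  x=0: 2/7 × log_2[(2/7)/(4/15)] = 0.0284
  x=1: 1/7 × log_2[(1/7)/(1/6)] = -0.0318
  x=2: 2/7 × log_2[(2/7)/(1/5)] = 0.1470
  x=3: 1/7 × log_2[(1/7)/(1/5)] = -0.0693
  x=4: 1/7 × log_2[(1/7)/(1/6)] = -0.0318
D_KL(P||Q) = 0.0426 bits

D_KL(P||Q) = 0.0426 ≥ 0 ✓

This non-negativity is a fundamental property: relative entropy cannot be negative because it measures how different Q is from P.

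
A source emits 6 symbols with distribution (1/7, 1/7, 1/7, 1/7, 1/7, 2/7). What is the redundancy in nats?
0.0439 nats

Redundancy measures how far a source is from maximum entropy:
R = H_max - H(X)

Maximum entropy for 6 symbols: H_max = log_e(6) = 1.7918 nats
Actual entropy: H(X) = 1.7479 nats
Redundancy: R = 1.7918 - 1.7479 = 0.0439 nats

This redundancy represents potential for compression: the source could be compressed by 0.0439 nats per symbol.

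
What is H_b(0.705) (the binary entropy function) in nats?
0.6066 nats

The binary entropy function is:
H(p) = -p log(p) - (1-p) log(1-p)

H(0.705) = -0.705 × log_e(0.705) - 0.295 × log_e(0.295)
H(0.705) = 0.6066 nats

Note: Binary entropy is maximized at p=0.5 (H=1 bit) and minimized at p=0 or p=1 (H=0).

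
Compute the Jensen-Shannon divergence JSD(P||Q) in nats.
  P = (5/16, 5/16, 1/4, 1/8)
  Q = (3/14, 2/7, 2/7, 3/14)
0.0114 nats

Jensen-Shannon divergence is:
JSD(P||Q) = 0.5 × D_KL(P||M) + 0.5 × D_KL(Q||M)
where M = 0.5 × (P + Q) is the mixture distribution.

M = 0.5 × (5/16, 5/16, 1/4, 1/8) + 0.5 × (3/14, 2/7, 2/7, 3/14) = (0.263393, 0.299107, 0.267857, 0.169643)

D_KL(P||M) = 0.0117 nats
D_KL(Q||M) = 0.0112 nats

JSD(P||Q) = 0.5 × 0.0117 + 0.5 × 0.0112 = 0.0114 nats

Unlike KL divergence, JSD is symmetric and bounded: 0 ≤ JSD ≤ log(2).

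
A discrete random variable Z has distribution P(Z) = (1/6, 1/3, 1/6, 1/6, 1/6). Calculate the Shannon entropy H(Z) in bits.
2.2516 bits

Shannon entropy is H(X) = -Σ p(x) log p(x).

For P = (1/6, 1/3, 1/6, 1/6, 1/6):
H = -1/6 × log_2(1/6) -1/3 × log_2(1/3) -1/6 × log_2(1/6) -1/6 × log_2(1/6) -1/6 × log_2(1/6)
H = 2.2516 bits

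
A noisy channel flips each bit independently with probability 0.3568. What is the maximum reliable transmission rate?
0.0600 bits

For a binary symmetric channel (BSC) with error probability p:
Capacity C = 1 - H(p) bits per symbol

where H(p) = -p log₂(p) - (1-p) log₂(1-p) is the binary entropy function.

H(0.3568) = 0.9400 bits
C = 1 - 0.9400 = 0.0600 bits per symbol

This means we can reliably transmit up to 0.0600 bits of information per channel use.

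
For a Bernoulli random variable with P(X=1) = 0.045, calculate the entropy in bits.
0.2648 bits

The binary entropy function is:
H(p) = -p log(p) - (1-p) log(1-p)

H(0.045) = -0.045 × log_2(0.045) - 0.955 × log_2(0.955)
H(0.045) = 0.2648 bits

Note: Binary entropy is maximized at p=0.5 (H=1 bit) and minimized at p=0 or p=1 (H=0).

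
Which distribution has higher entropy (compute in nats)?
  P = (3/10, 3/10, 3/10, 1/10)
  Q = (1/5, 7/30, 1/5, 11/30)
Q

Computing entropies in nats:
H(P) = 1.3138
H(Q) = 1.3512

Distribution Q has higher entropy.

Intuition: The distribution closer to uniform (more spread out) has higher entropy.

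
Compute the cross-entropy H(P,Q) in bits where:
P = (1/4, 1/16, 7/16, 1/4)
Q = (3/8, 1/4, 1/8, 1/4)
2.2913 bits

Cross-entropy: H(P,Q) = -Σ p(x) log q(x)

Alternatively: H(P,Q) = H(P) + D_KL(P||Q)
H(P) = 1.7718 bits
D_KL(P||Q) = 0.5195 bits

H(P,Q) = 1.7718 + 0.5195 = 2.2913 bits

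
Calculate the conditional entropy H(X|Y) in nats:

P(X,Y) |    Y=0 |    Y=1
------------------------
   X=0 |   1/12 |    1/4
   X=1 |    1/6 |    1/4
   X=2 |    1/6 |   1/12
1.0254 nats

Using the chain rule: H(X|Y) = H(X,Y) - H(Y)

First, compute H(X,Y) = 1.7046 nats

Marginal P(Y) = (5/12, 7/12)
H(Y) = 0.6792 nats

H(X|Y) = H(X,Y) - H(Y) = 1.7046 - 0.6792 = 1.0254 nats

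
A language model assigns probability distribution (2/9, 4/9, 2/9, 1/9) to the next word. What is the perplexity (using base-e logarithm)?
3.5717

Perplexity is e^H (or exp(H) for natural log).

First, H = -Σ p log p = 1.2730 nats
Perplexity = e^1.2730 = 3.5717

Interpretation: The model's uncertainty is equivalent to choosing uniformly among 3.6 options.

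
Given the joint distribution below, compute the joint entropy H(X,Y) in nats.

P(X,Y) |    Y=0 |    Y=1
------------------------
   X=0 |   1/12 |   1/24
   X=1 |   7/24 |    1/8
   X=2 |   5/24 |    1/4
1.6322 nats

Joint entropy is H(X,Y) = -Σ_{x,y} p(x,y) log p(x,y).

Summing over all non-zero entries:
H(X,Y) = -[1/12·log_e(1/12) + 1/24·log_e(1/24) + 7/24·log_e(7/24) + 1/8·log_e(1/8) + 5/24·log_e(5/24) + 1/4·log_e(1/4)]
H(X,Y) = 1.6322 nats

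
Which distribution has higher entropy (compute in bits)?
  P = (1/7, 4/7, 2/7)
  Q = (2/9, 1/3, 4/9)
Q

Computing entropies in bits:
H(P) = 1.3788
H(Q) = 1.5305

Distribution Q has higher entropy.

Intuition: The distribution closer to uniform (more spread out) has higher entropy.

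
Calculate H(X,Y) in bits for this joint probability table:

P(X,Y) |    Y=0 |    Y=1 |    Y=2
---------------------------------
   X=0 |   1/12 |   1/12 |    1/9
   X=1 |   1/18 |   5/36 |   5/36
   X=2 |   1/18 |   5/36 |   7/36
3.0591 bits

Joint entropy is H(X,Y) = -Σ_{x,y} p(x,y) log p(x,y).

Summing over all non-zero entries:
H(X,Y) = -[1/12·log_2(1/12) + 1/12·log_2(1/12) + 1/9·log_2(1/9) + 1/18·log_2(1/18) + 5/36·log_2(5/36) + 5/36·log_2(5/36) + 1/18·log_2(1/18) + 5/36·log_2(5/36) + 7/36·log_2(7/36)]
H(X,Y) = 3.0591 bits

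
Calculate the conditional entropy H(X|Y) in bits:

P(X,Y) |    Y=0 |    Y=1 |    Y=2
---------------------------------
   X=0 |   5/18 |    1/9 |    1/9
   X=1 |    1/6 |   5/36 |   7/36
0.9609 bits

Using the chain rule: H(X|Y) = H(X,Y) - H(Y)

First, compute H(X,Y) = 2.5035 bits

Marginal P(Y) = (4/9, 1/4, 11/36)
H(Y) = 1.5426 bits

H(X|Y) = H(X,Y) - H(Y) = 2.5035 - 1.5426 = 0.9609 bits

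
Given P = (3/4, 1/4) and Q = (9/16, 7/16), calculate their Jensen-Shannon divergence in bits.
0.0284 bits

Jensen-Shannon divergence is:
JSD(P||Q) = 0.5 × D_KL(P||M) + 0.5 × D_KL(Q||M)
where M = 0.5 × (P + Q) is the mixture distribution.

M = 0.5 × (3/4, 1/4) + 0.5 × (9/16, 7/16) = (21/32, 11/32)

D_KL(P||M) = 0.0296 bits
D_KL(Q||M) = 0.0271 bits

JSD(P||Q) = 0.5 × 0.0296 + 0.5 × 0.0271 = 0.0284 bits

Unlike KL divergence, JSD is symmetric and bounded: 0 ≤ JSD ≤ log(2).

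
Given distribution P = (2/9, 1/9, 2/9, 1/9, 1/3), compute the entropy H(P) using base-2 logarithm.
2.1972 bits

Shannon entropy is H(X) = -Σ p(x) log p(x).

For P = (2/9, 1/9, 2/9, 1/9, 1/3):
H = -2/9 × log_2(2/9) -1/9 × log_2(1/9) -2/9 × log_2(2/9) -1/9 × log_2(1/9) -1/3 × log_2(1/3)
H = 2.1972 bits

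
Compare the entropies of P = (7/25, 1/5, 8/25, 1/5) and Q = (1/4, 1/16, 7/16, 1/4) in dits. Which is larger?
P

Computing entropies in dits:
H(P) = 0.5927
H(Q) = 0.5334

Distribution P has higher entropy.

Intuition: The distribution closer to uniform (more spread out) has higher entropy.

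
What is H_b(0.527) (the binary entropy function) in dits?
0.3004 dits

The binary entropy function is:
H(p) = -p log(p) - (1-p) log(1-p)

H(0.527) = -0.527 × log_10(0.527) - 0.473 × log_10(0.473)
H(0.527) = 0.3004 dits

Note: Binary entropy is maximized at p=0.5 (H=1 bit) and minimized at p=0 or p=1 (H=0).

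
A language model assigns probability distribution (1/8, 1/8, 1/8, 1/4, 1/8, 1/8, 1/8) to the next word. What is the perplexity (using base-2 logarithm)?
6.7272

Perplexity is 2^H (or exp(H) for natural log).

First, H = -Σ p log p = 2.7500 bits
Perplexity = 2^2.7500 = 6.7272

Interpretation: The model's uncertainty is equivalent to choosing uniformly among 6.7 options.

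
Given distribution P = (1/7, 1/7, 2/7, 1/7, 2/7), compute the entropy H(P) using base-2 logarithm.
2.2359 bits

Shannon entropy is H(X) = -Σ p(x) log p(x).

For P = (1/7, 1/7, 2/7, 1/7, 2/7):
H = -1/7 × log_2(1/7) -1/7 × log_2(1/7) -2/7 × log_2(2/7) -1/7 × log_2(1/7) -2/7 × log_2(2/7)
H = 2.2359 bits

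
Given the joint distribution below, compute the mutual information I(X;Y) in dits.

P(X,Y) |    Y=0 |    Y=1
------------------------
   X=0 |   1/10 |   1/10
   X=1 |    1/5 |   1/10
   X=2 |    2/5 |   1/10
0.0135 dits

Mutual information: I(X;Y) = H(X) + H(Y) - H(X,Y)

Marginals:
P(X) = (1/5, 3/10, 1/2), H(X) = 0.4472 dits
P(Y) = (7/10, 3/10), H(Y) = 0.2653 dits

Joint entropy: H(X,Y) = 0.6990 dits

I(X;Y) = 0.4472 + 0.2653 - 0.6990 = 0.0135 dits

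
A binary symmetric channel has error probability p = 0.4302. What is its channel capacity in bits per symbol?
0.0141 bits

For a binary symmetric channel (BSC) with error probability p:
Capacity C = 1 - H(p) bits per symbol

where H(p) = -p log₂(p) - (1-p) log₂(1-p) is the binary entropy function.

H(0.4302) = 0.9859 bits
C = 1 - 0.9859 = 0.0141 bits per symbol

This means we can reliably transmit up to 0.0141 bits of information per channel use.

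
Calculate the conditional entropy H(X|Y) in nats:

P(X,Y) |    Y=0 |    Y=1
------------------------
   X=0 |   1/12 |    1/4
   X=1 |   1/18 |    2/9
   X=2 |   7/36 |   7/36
1.0488 nats

Using the chain rule: H(X|Y) = H(X,Y) - H(Y)

First, compute H(X,Y) = 1.6853 nats

Marginal P(Y) = (1/3, 2/3)
H(Y) = 0.6365 nats

H(X|Y) = H(X,Y) - H(Y) = 1.6853 - 0.6365 = 1.0488 nats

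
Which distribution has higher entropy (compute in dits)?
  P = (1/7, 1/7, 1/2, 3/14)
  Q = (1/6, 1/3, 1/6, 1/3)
Q

Computing entropies in dits:
H(P) = 0.5353
H(Q) = 0.5775

Distribution Q has higher entropy.

Intuition: The distribution closer to uniform (more spread out) has higher entropy.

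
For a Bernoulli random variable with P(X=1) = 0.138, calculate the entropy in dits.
0.1743 dits

The binary entropy function is:
H(p) = -p log(p) - (1-p) log(1-p)

H(0.138) = -0.138 × log_10(0.138) - 0.862 × log_10(0.862)
H(0.138) = 0.1743 dits

Note: Binary entropy is maximized at p=0.5 (H=1 bit) and minimized at p=0 or p=1 (H=0).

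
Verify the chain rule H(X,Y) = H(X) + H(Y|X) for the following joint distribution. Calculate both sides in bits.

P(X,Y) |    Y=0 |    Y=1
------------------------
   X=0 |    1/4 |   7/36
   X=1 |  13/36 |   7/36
H(X,Y) = 1.9494, H(X) = 0.9911, H(Y|X) = 0.9583 (all in bits)

Chain rule: H(X,Y) = H(X) + H(Y|X)

Left side — joint entropy directly:
H(X,Y) = -Σ p(x,y) log p(x,y) = 1.9494 bits

Right side — compute H(Y|X) from the conditional distributions:
P(X) = (4/9, 5/9), so H(X) = 0.9911 bits
H(Y|X) = Σ_x P(X=x) · H(Y|X=x):
  P(Y|X=0) = (9/16, 7/16), H(Y|X=0) = 0.9887, weight P(X=0) = 4/9
  P(Y|X=1) = (13/20, 7/20), H(Y|X=1) = 0.9341, weight P(X=1) = 5/9
H(Y|X) = 0.9583 bits

H(X) + H(Y|X) = 0.9911 + 0.9583 = 1.9494 bits

Both sides equal 1.9494 bits. ✓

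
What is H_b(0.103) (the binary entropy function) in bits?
0.4784 bits

The binary entropy function is:
H(p) = -p log(p) - (1-p) log(1-p)

H(0.103) = -0.103 × log_2(0.103) - 0.897 × log_2(0.897)
H(0.103) = 0.4784 bits

Note: Binary entropy is maximized at p=0.5 (H=1 bit) and minimized at p=0 or p=1 (H=0).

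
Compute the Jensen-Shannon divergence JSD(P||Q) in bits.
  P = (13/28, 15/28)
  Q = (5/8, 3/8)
0.0189 bits

Jensen-Shannon divergence is:
JSD(P||Q) = 0.5 × D_KL(P||M) + 0.5 × D_KL(Q||M)
where M = 0.5 × (P + Q) is the mixture distribution.

M = 0.5 × (13/28, 15/28) + 0.5 × (5/8, 3/8) = (0.544643, 0.455357)

D_KL(P||M) = 0.0187 bits
D_KL(Q||M) = 0.0191 bits

JSD(P||Q) = 0.5 × 0.0187 + 0.5 × 0.0191 = 0.0189 bits

Unlike KL divergence, JSD is symmetric and bounded: 0 ≤ JSD ≤ log(2).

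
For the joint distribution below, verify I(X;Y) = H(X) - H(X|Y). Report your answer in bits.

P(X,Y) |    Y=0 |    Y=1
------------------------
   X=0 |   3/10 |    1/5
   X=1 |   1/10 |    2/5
I(X;Y) = 0.1245 bits

Mutual information has multiple equivalent forms:
- I(X;Y) = H(X) - H(X|Y)
- I(X;Y) = H(Y) - H(Y|X)
- I(X;Y) = H(X) + H(Y) - H(X,Y)

Computing all quantities:
H(X) = 1.0000, H(Y) = 0.9710, H(X,Y) = 1.8464
H(X|Y) = 0.8755, H(Y|X) = 0.8464

Verification:
H(X) - H(X|Y) = 1.0000 - 0.8755 = 0.1245
H(Y) - H(Y|X) = 0.9710 - 0.8464 = 0.1245
H(X) + H(Y) - H(X,Y) = 1.0000 + 0.9710 - 1.8464 = 0.1245

All forms give I(X;Y) = 0.1245 bits. ✓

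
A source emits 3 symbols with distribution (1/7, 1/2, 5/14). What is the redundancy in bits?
0.1534 bits

Redundancy measures how far a source is from maximum entropy:
R = H_max - H(X)

Maximum entropy for 3 symbols: H_max = log_2(3) = 1.5850 bits
Actual entropy: H(X) = 1.4316 bits
Redundancy: R = 1.5850 - 1.4316 = 0.1534 bits

This redundancy represents potential for compression: the source could be compressed by 0.1534 bits per symbol.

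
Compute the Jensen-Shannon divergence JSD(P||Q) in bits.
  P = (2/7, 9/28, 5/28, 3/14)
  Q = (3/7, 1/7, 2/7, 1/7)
0.0500 bits

Jensen-Shannon divergence is:
JSD(P||Q) = 0.5 × D_KL(P||M) + 0.5 × D_KL(Q||M)
where M = 0.5 × (P + Q) is the mixture distribution.

M = 0.5 × (2/7, 9/28, 5/28, 3/14) + 0.5 × (3/7, 1/7, 2/7, 1/7) = (5/14, 0.232143, 0.232143, 5/28)

D_KL(P||M) = 0.0477 bits
D_KL(Q||M) = 0.0523 bits

JSD(P||Q) = 0.5 × 0.0477 + 0.5 × 0.0523 = 0.0500 bits

Unlike KL divergence, JSD is symmetric and bounded: 0 ≤ JSD ≤ log(2).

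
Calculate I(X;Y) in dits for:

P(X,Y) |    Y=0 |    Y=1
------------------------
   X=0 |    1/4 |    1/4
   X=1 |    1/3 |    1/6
0.0062 dits

Mutual information: I(X;Y) = H(X) + H(Y) - H(X,Y)

Marginals:
P(X) = (1/2, 1/2), H(X) = 0.3010 dits
P(Y) = (7/12, 5/12), H(Y) = 0.2950 dits

Joint entropy: H(X,Y) = 0.5898 dits

I(X;Y) = 0.3010 + 0.2950 - 0.5898 = 0.0062 dits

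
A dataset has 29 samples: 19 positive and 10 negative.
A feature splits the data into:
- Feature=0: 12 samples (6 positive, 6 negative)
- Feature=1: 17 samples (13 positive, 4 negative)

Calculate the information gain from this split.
0.0542 bits

Information Gain = H(Y) - H(Y|Feature)

Before split:
P(positive) = 19/29 = 0.6552
H(Y) = 0.9294 bits

After split:
Feature=0: H = 1.0000 bits (weight = 12/29)
Feature=1: H = 0.7871 bits (weight = 17/29)
H(Y|Feature) = (12/29)×1.0000 + (17/29)×0.7871 = 0.8752 bits

Information Gain = 0.9294 - 0.8752 = 0.0542 bits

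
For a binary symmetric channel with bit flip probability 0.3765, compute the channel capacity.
0.0445 bits

For a binary symmetric channel (BSC) with error probability p:
Capacity C = 1 - H(p) bits per symbol

where H(p) = -p log₂(p) - (1-p) log₂(1-p) is the binary entropy function.

H(0.3765) = 0.9555 bits
C = 1 - 0.9555 = 0.0445 bits per symbol

This means we can reliably transmit up to 0.0445 bits of information per channel use.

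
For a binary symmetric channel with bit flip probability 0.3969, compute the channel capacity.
0.0309 bits

For a binary symmetric channel (BSC) with error probability p:
Capacity C = 1 - H(p) bits per symbol

where H(p) = -p log₂(p) - (1-p) log₂(1-p) is the binary entropy function.

H(0.3969) = 0.9691 bits
C = 1 - 0.9691 = 0.0309 bits per symbol

This means we can reliably transmit up to 0.0309 bits of information per channel use.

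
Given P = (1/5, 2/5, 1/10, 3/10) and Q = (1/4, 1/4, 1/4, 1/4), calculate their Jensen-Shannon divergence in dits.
0.0121 dits

Jensen-Shannon divergence is:
JSD(P||Q) = 0.5 × D_KL(P||M) + 0.5 × D_KL(Q||M)
where M = 0.5 × (P + Q) is the mixture distribution.

M = 0.5 × (1/5, 2/5, 1/10, 3/10) + 0.5 × (1/4, 1/4, 1/4, 1/4) = (9/40, 13/40, 7/40, 11/40)

D_KL(P||M) = 0.0129 dits
D_KL(Q||M) = 0.0113 dits

JSD(P||Q) = 0.5 × 0.0129 + 0.5 × 0.0113 = 0.0121 dits

Unlike KL divergence, JSD is symmetric and bounded: 0 ≤ JSD ≤ log(2).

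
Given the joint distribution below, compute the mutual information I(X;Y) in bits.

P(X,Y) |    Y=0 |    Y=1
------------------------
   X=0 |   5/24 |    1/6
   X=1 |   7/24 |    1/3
0.0054 bits

Mutual information: I(X;Y) = H(X) + H(Y) - H(X,Y)

Marginals:
P(X) = (3/8, 5/8), H(X) = 0.9544 bits
P(Y) = (1/2, 1/2), H(Y) = 1.0000 bits

Joint entropy: H(X,Y) = 1.9491 bits

I(X;Y) = 0.9544 + 1.0000 - 1.9491 = 0.0054 bits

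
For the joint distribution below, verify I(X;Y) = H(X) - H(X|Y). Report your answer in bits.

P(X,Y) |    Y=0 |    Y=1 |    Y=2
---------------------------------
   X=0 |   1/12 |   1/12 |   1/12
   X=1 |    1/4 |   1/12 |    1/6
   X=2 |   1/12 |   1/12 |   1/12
I(X;Y) = 0.0325 bits

Mutual information has multiple equivalent forms:
- I(X;Y) = H(X) - H(X|Y)
- I(X;Y) = H(Y) - H(Y|X)
- I(X;Y) = H(X) + H(Y) - H(X,Y)

Computing all quantities:
H(X) = 1.5000, H(Y) = 1.5546, H(X,Y) = 3.0221
H(X|Y) = 1.4675, H(Y|X) = 1.5221

Verification:
H(X) - H(X|Y) = 1.5000 - 1.4675 = 0.0325
H(Y) - H(Y|X) = 1.5546 - 1.5221 = 0.0325
H(X) + H(Y) - H(X,Y) = 1.5000 + 1.5546 - 3.0221 = 0.0325

All forms give I(X;Y) = 0.0325 bits. ✓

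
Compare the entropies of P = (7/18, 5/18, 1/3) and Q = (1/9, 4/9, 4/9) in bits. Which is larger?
P

Computing entropies in bits:
H(P) = 1.5715
H(Q) = 1.3921

Distribution P has higher entropy.

Intuition: The distribution closer to uniform (more spread out) has higher entropy.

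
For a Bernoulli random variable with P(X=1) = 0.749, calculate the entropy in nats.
0.5634 nats

The binary entropy function is:
H(p) = -p log(p) - (1-p) log(1-p)

H(0.749) = -0.749 × log_e(0.749) - 0.251 × log_e(0.251)
H(0.749) = 0.5634 nats

Note: Binary entropy is maximized at p=0.5 (H=1 bit) and minimized at p=0 or p=1 (H=0).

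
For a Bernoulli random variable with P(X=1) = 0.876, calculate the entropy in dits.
0.1628 dits

The binary entropy function is:
H(p) = -p log(p) - (1-p) log(1-p)

H(0.876) = -0.876 × log_10(0.876) - 0.124 × log_10(0.124)
H(0.876) = 0.1628 dits

Note: Binary entropy is maximized at p=0.5 (H=1 bit) and minimized at p=0 or p=1 (H=0).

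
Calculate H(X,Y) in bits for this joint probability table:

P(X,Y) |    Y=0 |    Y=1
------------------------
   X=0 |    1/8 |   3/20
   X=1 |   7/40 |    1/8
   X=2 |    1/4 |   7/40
2.5406 bits

Joint entropy is H(X,Y) = -Σ_{x,y} p(x,y) log p(x,y).

Summing over all non-zero entries:
H(X,Y) = -[1/8·log_2(1/8) + 3/20·log_2(3/20) + 7/40·log_2(7/40) + 1/8·log_2(1/8) + 1/4·log_2(1/4) + 7/40·log_2(7/40)]
H(X,Y) = 2.5406 bits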